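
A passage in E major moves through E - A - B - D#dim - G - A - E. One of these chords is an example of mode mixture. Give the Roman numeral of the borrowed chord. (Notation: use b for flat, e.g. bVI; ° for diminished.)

The diatonic triads in E major are E, F#m, G#m, A, B, C#m, D#dim. E, A, B and D#dim all belong to that set. But G (G–B–D) is foreign: the diatonic iii on degree 3 is G#m, whereas G comes from E minor. It is labeled bIII.

bIII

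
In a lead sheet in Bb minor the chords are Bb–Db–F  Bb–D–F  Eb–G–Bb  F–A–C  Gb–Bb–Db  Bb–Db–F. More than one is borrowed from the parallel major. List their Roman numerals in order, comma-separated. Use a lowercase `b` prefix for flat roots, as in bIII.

In Bb minor (with V from harmonic minor) the diatonic chords are Bbm, Cdim, Db, Ebm, F, Gb, Ab. Of the given chords, Bb–Db–F = Bbm, F–A–C = F and Gb–Bb–Db = Gb are diatonic. Bb–D–F doesn't fit — on degree 1 Bb minor would have Bbm (i). Bb is the degree-1 chord of Bb major, so it is the borrowed I. Eb–G–Bb doesn't fit — on degree 4 Bb minor would have Ebm (iv). Eb is the degree-4 chord of Bb major, so it is the borrowed IV.

I, IV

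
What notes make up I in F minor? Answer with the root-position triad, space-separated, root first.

I is built on scale degree 1, which is F in both F minor and its parallel. Stacking thirds in F major on F gives F–A–C.

F A C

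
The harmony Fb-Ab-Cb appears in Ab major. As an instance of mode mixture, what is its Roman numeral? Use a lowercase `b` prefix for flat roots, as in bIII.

The root Fb is the lowered 6th scale degree — diatonically Ab major has F there. Diatonically Ab major has Fm (vi) on that degree; Fb–Ab–Cb is instead the major chord native to Ab minor, so it takes the label bVI.

bVI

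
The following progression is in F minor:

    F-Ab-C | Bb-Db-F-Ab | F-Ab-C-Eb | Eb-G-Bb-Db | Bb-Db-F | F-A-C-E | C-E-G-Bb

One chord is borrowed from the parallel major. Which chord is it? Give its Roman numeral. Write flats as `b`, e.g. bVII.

Imaj7

The diatonic triads in F minor (with V from harmonic minor) are Fm, Gdim, Ab, Bbm, C, Db, Eb. Of the given chords, F–Ab–C = Fm, Bb–Db–F–Ab = Bbm7, F–Ab–C–Eb = Fm7, Eb–G–Bb–Db = Eb7, Bb–Db–F = Bbm and C–E–G–Bb = C7 are diatonic. But F–A–C–E is foreign: the diatonic i on degree 1 is Fm, whereas Fmaj7 comes from F major. It is labeled Imaj7.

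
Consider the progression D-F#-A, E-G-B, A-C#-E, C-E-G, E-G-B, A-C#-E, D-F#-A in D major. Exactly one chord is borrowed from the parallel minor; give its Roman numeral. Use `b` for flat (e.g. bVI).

bVII

The diatonic triads in D major are D, Em, F#m, G, A, Bm, C#dim. D–F#–A = D, E–G–B = Em and A–C#–E = A all belong to that set. C–E–G is not: scale degree 7 in D major carries C#dim (vii°). In D minor the chord on that degree is C, so here it functions as bVII, borrowed from the parallel minor.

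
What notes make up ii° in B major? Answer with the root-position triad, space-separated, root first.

ii° is built on scale degree 2, which is C# in both B major and its parallel. Building the diminished chord from the parallel minor on C#: C#–E–G.

C# E G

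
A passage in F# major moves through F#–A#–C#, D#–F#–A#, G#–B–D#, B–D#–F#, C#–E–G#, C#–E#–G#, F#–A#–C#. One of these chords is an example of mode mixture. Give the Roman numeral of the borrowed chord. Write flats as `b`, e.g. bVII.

v

F# major has the diatonic set F#, G#m, A#m, B, C#, D#m, E#dim. Of the given chords, F#–A#–C# = F#, D#–F#–A# = D#m, G#–B–D# = G#m, B–D#–F# = B and C#–E#–G# = C# are diatonic. C#–E–G# is not: scale degree 5 in F# major carries C# (V). In F# minor the chord on that degree is C#m, so here it functions as v, borrowed from the parallel minor.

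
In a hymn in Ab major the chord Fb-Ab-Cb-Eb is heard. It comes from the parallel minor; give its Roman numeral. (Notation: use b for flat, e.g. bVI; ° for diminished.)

Fb is the lowered form of scale degree 6 in Ab major (the diatonic degree 6 is F). Fb–Ab–Cb–Eb is a major-seventh chord — the form found in Ab minor, not the diatonic vi (Fm). Borrowed into Ab major it is written bVImaj7.

bVImaj7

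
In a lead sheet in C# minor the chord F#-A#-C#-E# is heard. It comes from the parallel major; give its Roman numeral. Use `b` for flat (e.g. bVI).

The root F# is the diatonic 4th degree of C# minor; the borrowing shows in the chord quality. The diatonic chord on degree 4 would be F#m (iv), but F#–A#–C#–E# is the major-seventh chord from C# major. As a borrowed chord it is labeled IVmaj7.

IVmaj7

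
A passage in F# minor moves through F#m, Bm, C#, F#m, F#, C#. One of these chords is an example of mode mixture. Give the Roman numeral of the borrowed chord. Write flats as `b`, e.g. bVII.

I

The diatonic triads in F# minor (with V from harmonic minor) are F#m, G#dim, A, Bm, C#, D, E. F#m, Bm and C# are all diatonic. F# (F#–A#–C#) is not: scale degree 1 in F# minor carries F#m (i). In F# major the chord on that degree is F#, so here it functions as I, borrowed from the parallel major.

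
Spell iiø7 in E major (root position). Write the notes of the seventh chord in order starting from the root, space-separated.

F# A C E

iiø7 is built on scale degree 2, which is F# in both E major and its parallel. Stacking thirds in E minor on F# gives F#–A–C–E.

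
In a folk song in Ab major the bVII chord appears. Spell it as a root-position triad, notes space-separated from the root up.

Gb Bb Db

Scale degree 7 in Ab major is G. bVII uses the lowered form, Gb, taken from Ab minor. Building the major chord from the parallel minor on Gb: Gb–Bb–Db.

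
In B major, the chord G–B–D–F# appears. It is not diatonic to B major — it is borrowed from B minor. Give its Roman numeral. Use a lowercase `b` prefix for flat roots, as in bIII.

bVImaj7

In B major scale degree 6 is G#; G is its lowered form, from B minor. G–B–D–F# is a major-seventh chord — the form found in B minor, not the diatonic vi (G#m). Borrowed into B major it is written bVImaj7.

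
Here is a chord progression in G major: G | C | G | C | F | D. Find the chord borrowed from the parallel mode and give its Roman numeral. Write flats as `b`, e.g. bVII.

bVII

In G major the diatonic chords are G, Am, Bm, C, D, Em, F#dim. G, C and D are all diatonic. F (F–A–C) doesn't fit — on degree 7 G major would have F#dim (vii°). F is the degree-7 chord of G minor, so it is the borrowed bVII.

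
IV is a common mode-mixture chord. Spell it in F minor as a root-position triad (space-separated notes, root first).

IV is built on scale degree 4, which is Bb in both F minor and its parallel. In F major the chord on Bb is Bb–D–F.

Bb D F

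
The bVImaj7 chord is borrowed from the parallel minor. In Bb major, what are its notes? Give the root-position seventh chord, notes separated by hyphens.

bVImaj7 is built on the lowered scale degree 6. In Bb major degree 6 is G; lowered it becomes Gb. Stacking thirds in Bb minor on Gb gives Gb–Bb–Db–F.

Gb-Bb-Db-F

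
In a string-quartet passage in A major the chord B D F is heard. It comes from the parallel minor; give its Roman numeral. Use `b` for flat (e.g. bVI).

ii°

The root B is the diatonic 2nd degree of A major; the borrowing shows in the chord quality. B–D–F is a diminished chord — the form found in A minor, not the diatonic ii (Bm). Borrowed into A major it is written ii°.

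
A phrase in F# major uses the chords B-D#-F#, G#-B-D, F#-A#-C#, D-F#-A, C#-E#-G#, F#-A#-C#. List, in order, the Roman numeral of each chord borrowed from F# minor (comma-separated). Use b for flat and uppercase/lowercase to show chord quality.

ii°, bVI

In F# major the diatonic chords are F#, G#m, A#m, B, C#, D#m, E#dim. B–D#–F# = B, F#–A#–C# = F# and C#–E#–G# = C# all belong to that set. G#–B–D is not: scale degree 2 in F# major carries G#m (ii). In F# minor the chord on that degree is G#dim, so here it functions as ii°, borrowed from the parallel minor. D–F#–A is not: scale degree 6 in F# major carries D#m (vi). In F# minor the chord on that degree is D, so here it functions as bVI, borrowed from the parallel minor.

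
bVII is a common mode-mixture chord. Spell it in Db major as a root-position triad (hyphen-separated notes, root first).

The root of bVII is the lowered 7th degree: C becomes Cb. In Db minor the chord on Cb is Cb–Eb–Gb.

Cb-Eb-Gb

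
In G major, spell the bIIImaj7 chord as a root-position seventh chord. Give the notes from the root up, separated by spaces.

Bb D F A

bIIImaj7 is built on the lowered scale degree 3. In G major degree 3 is B; lowered it becomes Bb. Building the major-seventh chord from the parallel minor on Bb: Bb–D–F–A.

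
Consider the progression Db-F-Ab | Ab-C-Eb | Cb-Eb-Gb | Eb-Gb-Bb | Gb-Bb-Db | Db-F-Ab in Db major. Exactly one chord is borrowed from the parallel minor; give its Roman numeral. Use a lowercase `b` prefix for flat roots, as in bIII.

The diatonic triads in Db major are Db, Ebm, Fm, Gb, Ab, Bbm, Cdim. Of the given chords, Db–F–Ab = Db, Ab–C–Eb = Ab, Eb–Gb–Bb = Ebm and Gb–Bb–Db = Gb are diatonic. But Cb–Eb–Gb is foreign: the diatonic vii° on degree 7 is Cdim, whereas Cb comes from Db minor. It is labeled bVII.

bVII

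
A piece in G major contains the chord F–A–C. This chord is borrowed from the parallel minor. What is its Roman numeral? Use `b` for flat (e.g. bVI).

The root F is the lowered 7th scale degree — diatonically G major has F# there. F–A–C is a major chord — the form found in G minor, not the diatonic vii° (F#dim). Borrowed into G major it is written bVII.

bVII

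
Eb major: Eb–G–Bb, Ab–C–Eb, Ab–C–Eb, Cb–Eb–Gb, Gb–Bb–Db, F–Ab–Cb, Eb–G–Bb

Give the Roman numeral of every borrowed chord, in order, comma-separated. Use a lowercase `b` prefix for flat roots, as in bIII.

In Eb major the diatonic chords are Eb, Fm, Gm, Ab, Bb, Cm, Ddim. Of the given chords, Eb–G–Bb = Eb and Ab–C–Eb = Ab are diatonic. But Cb–Eb–Gb is foreign: the diatonic vi on degree 6 is Cm, whereas Cb comes from Eb minor. It is labeled bVI. But Gb–Bb–Db is foreign: the diatonic iii on degree 3 is Gm, whereas Gb comes from Eb minor. It is labeled bIII. F–Ab–Cb is not: scale degree 2 in Eb major carries Fm (ii). In Eb minor the chord on that degree is Fdim, so here it functions as ii°, borrowed from the parallel minor.

bVI, bIII, ii°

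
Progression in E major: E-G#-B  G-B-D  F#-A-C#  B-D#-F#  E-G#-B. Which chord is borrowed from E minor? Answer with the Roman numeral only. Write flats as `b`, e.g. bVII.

bIII

The diatonic triads in E major are E, F#m, G#m, A, B, C#m, D#dim. E–G#–B = E, F#–A–C# = F#m and B–D#–F# = B all belong to that set. G–B–D is not: scale degree 3 in E major carries G#m (iii). In E minor the chord on that degree is G, so here it functions as bIII, borrowed from the parallel minor.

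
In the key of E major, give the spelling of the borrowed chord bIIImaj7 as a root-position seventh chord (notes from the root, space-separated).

G B D F#

bIIImaj7 is built on the lowered scale degree 3. In E major degree 3 is G#; lowered it becomes G. Stacking thirds in E minor on G gives G–B–D–F#.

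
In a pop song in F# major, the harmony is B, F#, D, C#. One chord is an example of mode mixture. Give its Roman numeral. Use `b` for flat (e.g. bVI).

bVI

In F# major the diatonic chords are F#, G#m, A#m, B, C#, D#m, E#dim. B, F# and C# all belong to that set. D (D–F#–A) doesn't fit — on degree 6 F# major would have D#m (vi). D is the degree-6 chord of F# minor, so it is the borrowed bVI.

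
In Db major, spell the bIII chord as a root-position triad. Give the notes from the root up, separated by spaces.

The root of bIII is the lowered 3rd degree: F becomes Fb. Building the major chord from the parallel minor on Fb: Fb–Ab–Cb.

Fb Ab Cb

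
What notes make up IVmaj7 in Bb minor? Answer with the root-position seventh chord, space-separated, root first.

Eb G Bb D

IVmaj7 is built on scale degree 4, which is Eb in both Bb minor and its parallel. Stacking thirds in Bb major on Eb gives Eb–G–Bb–D.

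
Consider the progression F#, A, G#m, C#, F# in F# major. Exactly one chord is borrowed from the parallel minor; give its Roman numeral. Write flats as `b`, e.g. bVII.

F# major has the diatonic set F#, G#m, A#m, B, C#, D#m, E#dim. F#, G#m and C# are all diatonic. But A (A–C#–E) is foreign: the diatonic iii on degree 3 is A#m, whereas A comes from F# minor. It is labeled bIII.

bIII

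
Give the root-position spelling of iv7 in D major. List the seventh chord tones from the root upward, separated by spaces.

G Bb D F

iv7 is built on scale degree 4, which is G in both D major and its parallel. Stacking thirds in D minor on G gives G–Bb–D–F.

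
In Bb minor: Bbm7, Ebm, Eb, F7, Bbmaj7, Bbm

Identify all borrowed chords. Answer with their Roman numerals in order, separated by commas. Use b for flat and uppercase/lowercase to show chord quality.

IV, Imaj7

In Bb minor (with V from harmonic minor) the diatonic chords are Bbm, Cdim, Db, Ebm, F, Gb, Ab. Of the given chords, Bbm7, Ebm, F7 and Bbm are diatonic. Eb (Eb–G–Bb) doesn't fit — on degree 4 Bb minor would have Ebm (iv). Eb is the degree-4 chord of Bb major, so it is the borrowed IV. Bbmaj7 (Bb–D–F–A) doesn't fit — on degree 1 Bb minor would have Bbm (i). Bbmaj7 is the degree-1 chord of Bb major, so it is the borrowed Imaj7.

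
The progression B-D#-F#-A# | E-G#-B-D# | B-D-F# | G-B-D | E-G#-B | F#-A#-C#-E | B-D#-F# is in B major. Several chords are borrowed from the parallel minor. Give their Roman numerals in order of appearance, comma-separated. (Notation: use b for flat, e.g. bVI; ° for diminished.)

The diatonic triads in B major are B, C#m, D#m, E, F#, G#m, A#dim. Of the given chords, B–D#–F#–A# = Bmaj7, E–G#–B–D# = Emaj7, E–G#–B = E, F#–A#–C#–E = F#7 and B–D#–F# = B are diatonic. B–D–F# doesn't fit — on degree 1 B major would have B (I). Bm is the degree-1 chord of B minor, so it is the borrowed i. G–B–D is not: scale degree 6 in B major carries G#m (vi). In B minor the chord on that degree is G, so here it functions as bVI, borrowed from the parallel minor.

i, bVI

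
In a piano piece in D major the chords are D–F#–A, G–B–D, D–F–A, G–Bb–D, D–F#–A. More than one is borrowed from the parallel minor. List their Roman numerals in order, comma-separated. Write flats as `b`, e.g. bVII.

D major has the diatonic set D, Em, F#m, G, A, Bm, C#dim. Of the given chords, D–F#–A = D and G–B–D = G are diatonic. D–F–A is not: scale degree 1 in D major carries D (I). In D minor the chord on that degree is Dm, so here it functions as i, borrowed from the parallel minor. But G–Bb–D is foreign: the diatonic IV on degree 4 is G, whereas Gm comes from D minor. It is labeled iv.

i, iv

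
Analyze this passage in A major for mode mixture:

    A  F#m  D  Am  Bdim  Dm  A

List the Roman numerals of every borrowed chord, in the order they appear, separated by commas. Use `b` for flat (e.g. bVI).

i, ii°, iv

A major has the diatonic set A, Bm, C#m, D, E, F#m, G#dim. A, F#m and D all belong to that set. But Am (A–C–E) is foreign: the diatonic I on degree 1 is A, whereas Am comes from A minor. It is labeled i. But Bdim (B–D–F) is foreign: the diatonic ii on degree 2 is Bm, whereas Bdim comes from A minor. It is labeled ii°. But Dm (D–F–A) is foreign: the diatonic IV on degree 4 is D, whereas Dm comes from A minor. It is labeled iv.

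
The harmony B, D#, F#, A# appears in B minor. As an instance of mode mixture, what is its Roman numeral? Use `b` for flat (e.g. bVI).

Imaj7

The root B is the diatonic 1st degree of B minor; the borrowing shows in the chord quality. B–D#–F#–A# is a major-seventh chord — the form found in B major, not the diatonic i (Bm). Borrowed into B minor it is written Imaj7.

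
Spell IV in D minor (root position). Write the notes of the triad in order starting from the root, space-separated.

IV is built on scale degree 4, which is G in both D minor and its parallel. Building the major chord from the parallel major on G: G–B–D.

G B D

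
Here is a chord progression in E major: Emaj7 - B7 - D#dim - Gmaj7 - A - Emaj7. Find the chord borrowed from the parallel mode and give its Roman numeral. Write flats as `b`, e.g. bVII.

bIIImaj7

In E major the diatonic chords are E, F#m, G#m, A, B, C#m, D#dim. Emaj7, B7, D#dim and A are all diatonic. Gmaj7 (G–B–D–F#) doesn't fit — on degree 3 E major would have G#m (iii). Gmaj7 is the degree-3 chord of E minor, so it is the borrowed bIIImaj7.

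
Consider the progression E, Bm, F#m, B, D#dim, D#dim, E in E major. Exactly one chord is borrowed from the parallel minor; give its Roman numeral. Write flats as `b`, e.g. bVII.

In E major the diatonic chords are E, F#m, G#m, A, B, C#m, D#dim. E, F#m, B and D#dim all belong to that set. Bm (B–D–F#) is not: scale degree 5 in E major carries B (V). In E minor the chord on that degree is Bm, so here it functions as v, borrowed from the parallel minor.

v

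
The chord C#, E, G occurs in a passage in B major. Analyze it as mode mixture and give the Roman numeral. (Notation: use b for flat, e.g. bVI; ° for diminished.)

C# is scale degree 2 in B major. The diatonic chord on degree 2 would be C#m (ii), but C#–E–G is the diminished chord from B minor. As a borrowed chord it is labeled ii°.

ii°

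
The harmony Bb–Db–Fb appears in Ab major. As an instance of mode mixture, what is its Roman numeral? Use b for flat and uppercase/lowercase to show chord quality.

ii°

The root Bb is the diatonic 2nd degree of Ab major; the borrowing shows in the chord quality. The diatonic chord on degree 2 would be Bbm (ii), but Bb–Db–Fb is the diminished chord from Ab minor. As a borrowed chord it is labeled ii°.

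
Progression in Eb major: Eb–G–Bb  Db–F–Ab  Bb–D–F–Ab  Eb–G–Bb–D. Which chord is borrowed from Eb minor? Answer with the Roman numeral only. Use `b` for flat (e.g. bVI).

bVII

Eb major has the diatonic set Eb, Fm, Gm, Ab, Bb, Cm, Ddim. Of the given chords, Eb–G–Bb = Eb, Bb–D–F–Ab = Bb7 and Eb–G–Bb–D = Ebmaj7 are diatonic. But Db–F–Ab is foreign: the diatonic vii° on degree 7 is Ddim, whereas Db comes from Eb minor. It is labeled bVII.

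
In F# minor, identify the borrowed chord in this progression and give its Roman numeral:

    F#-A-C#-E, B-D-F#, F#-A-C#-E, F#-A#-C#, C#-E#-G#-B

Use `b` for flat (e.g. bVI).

I

In F# minor (with V from harmonic minor) the diatonic chords are F#m, G#dim, A, Bm, C#, D, E. F#–A–C#–E = F#m7, B–D–F# = Bm and C#–E#–G#–B = C#7 are all diatonic. F#–A#–C# is not: scale degree 1 in F# minor carries F#m (i). In F# major the chord on that degree is F#, so here it functions as I, borrowed from the parallel major.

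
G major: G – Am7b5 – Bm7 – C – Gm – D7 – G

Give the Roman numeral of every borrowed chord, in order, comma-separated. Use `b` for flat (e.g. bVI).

iiø7, i

The diatonic triads in G major are G, Am, Bm, C, D, Em, F#dim. G, Bm7, C and D7 all belong to that set. Am7b5 (A–C–Eb–G) doesn't fit — on degree 2 G major would have Am (ii). Am7b5 is the degree-2 chord of G minor, so it is the borrowed iiø7. Gm (G–Bb–D) is not: scale degree 1 in G major carries G (I). In G minor the chord on that degree is Gm, so here it functions as i, borrowed from the parallel minor.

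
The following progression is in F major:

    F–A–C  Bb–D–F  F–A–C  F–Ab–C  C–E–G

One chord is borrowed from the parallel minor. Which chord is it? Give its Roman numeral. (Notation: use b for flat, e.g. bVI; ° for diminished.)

i

F major has the diatonic set F, Gm, Am, Bb, C, Dm, Edim. F–A–C = F, Bb–D–F = Bb and C–E–G = C all belong to that set. F–Ab–C doesn't fit — on degree 1 F major would have F (I). Fm is the degree-1 chord of F minor, so it is the borrowed i.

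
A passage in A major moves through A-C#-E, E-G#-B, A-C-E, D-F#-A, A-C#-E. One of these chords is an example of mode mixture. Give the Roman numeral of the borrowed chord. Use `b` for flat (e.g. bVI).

The diatonic triads in A major are A, Bm, C#m, D, E, F#m, G#dim. Of the given chords, A–C#–E = A, E–G#–B = E and D–F#–A = D are diatonic. A–C–E is not: scale degree 1 in A major carries A (I). In A minor the chord on that degree is Am, so here it functions as i, borrowed from the parallel minor.

i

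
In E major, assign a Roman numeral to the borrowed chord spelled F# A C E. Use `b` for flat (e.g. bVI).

F# is scale degree 2 in E major. Diatonically E major has F#m (ii) on that degree; F#–A–C–E is instead the half-diminished-seventh chord native to E minor, so it takes the label iiø7.

iiø7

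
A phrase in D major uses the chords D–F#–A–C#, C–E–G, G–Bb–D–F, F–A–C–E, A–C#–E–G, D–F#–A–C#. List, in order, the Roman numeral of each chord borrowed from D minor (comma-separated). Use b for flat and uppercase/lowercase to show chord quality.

The diatonic triads in D major are D, Em, F#m, G, A, Bm, C#dim. D–F#–A–C# = Dmaj7 and A–C#–E–G = A7 are both diatonic. But C–E–G is foreign: the diatonic vii° on degree 7 is C#dim, whereas C comes from D minor. It is labeled bVII. G–Bb–D–F is not: scale degree 4 in D major carries G (IV). In D minor the chord on that degree is Gm7, so here it functions as iv7, borrowed from the parallel minor. F–A–C–E doesn't fit — on degree 3 D major would have F#m (iii). Fmaj7 is the degree-3 chord of D minor, so it is the borrowed bIIImaj7.

bVII, iv7, bIIImaj7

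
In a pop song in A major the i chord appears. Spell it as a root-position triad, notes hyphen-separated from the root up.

A-C-E

The root, A, is scale degree 1 — the same note in A major and A minor; only the chord quality changes. Building the minor chord from the parallel minor on A: A–C–E.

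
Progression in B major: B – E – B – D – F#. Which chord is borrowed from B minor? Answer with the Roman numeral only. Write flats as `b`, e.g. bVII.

The diatonic triads in B major are B, C#m, D#m, E, F#, G#m, A#dim. B, E and F# all belong to that set. But D (D–F#–A) is foreign: the diatonic iii on degree 3 is D#m, whereas D comes from B minor. It is labeled bIII.

bIII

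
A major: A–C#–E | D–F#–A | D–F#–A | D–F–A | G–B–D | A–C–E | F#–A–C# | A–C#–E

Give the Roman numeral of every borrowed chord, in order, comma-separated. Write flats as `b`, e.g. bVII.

iv, bVII, i

In A major the diatonic chords are A, Bm, C#m, D, E, F#m, G#dim. A–C#–E = A, D–F#–A = D and F#–A–C# = F#m all belong to that set. D–F–A doesn't fit — on degree 4 A major would have D (IV). Dm is the degree-4 chord of A minor, so it is the borrowed iv. But G–B–D is foreign: the diatonic vii° on degree 7 is G#dim, whereas G comes from A minor. It is labeled bVII. A–C–E is not: scale degree 1 in A major carries A (I). In A minor the chord on that degree is Am, so here it functions as i, borrowed from the parallel minor.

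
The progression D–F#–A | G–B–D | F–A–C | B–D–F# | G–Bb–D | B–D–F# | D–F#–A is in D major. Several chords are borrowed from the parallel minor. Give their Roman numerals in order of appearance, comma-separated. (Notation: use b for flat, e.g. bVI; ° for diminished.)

bIII, iv

D major has the diatonic set D, Em, F#m, G, A, Bm, C#dim. D–F#–A = D, G–B–D = G and B–D–F# = Bm all belong to that set. But F–A–C is foreign: the diatonic iii on degree 3 is F#m, whereas F comes from D minor. It is labeled bIII. G–Bb–D doesn't fit — on degree 4 D major would have G (IV). Gm is the degree-4 chord of D minor, so it is the borrowed iv.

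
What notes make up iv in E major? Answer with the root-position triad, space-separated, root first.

The root, A, is scale degree 4 — the same note in E major and E minor; only the chord quality changes. Building the minor chord from the parallel minor on A: A–C–E.

A C E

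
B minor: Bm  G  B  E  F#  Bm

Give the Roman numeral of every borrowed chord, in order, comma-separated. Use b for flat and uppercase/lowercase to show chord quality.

I, IV

The diatonic triads in B minor (with V from harmonic minor) are Bm, C#dim, D, Em, F#, G, A. Bm, G and F# are all diatonic. B (B–D#–F#) is not: scale degree 1 in B minor carries Bm (i). In B major the chord on that degree is B, so here it functions as I, borrowed from the parallel major. E (E–G#–B) is not: scale degree 4 in B minor carries Em (iv). In B major the chord on that degree is E, so here it functions as IV, borrowed from the parallel major.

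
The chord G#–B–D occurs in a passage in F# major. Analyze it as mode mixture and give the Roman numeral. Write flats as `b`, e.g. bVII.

G# is scale degree 2 in F# major. The diatonic chord on degree 2 would be G#m (ii), but G#–B–D is the diminished chord from F# minor. As a borrowed chord it is labeled ii°.

ii°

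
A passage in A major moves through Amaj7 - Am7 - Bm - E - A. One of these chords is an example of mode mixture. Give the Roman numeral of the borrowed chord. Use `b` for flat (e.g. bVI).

i7

A major has the diatonic set A, Bm, C#m, D, E, F#m, G#dim. Amaj7, Bm, E and A are all diatonic. But Am7 (A–C–E–G) is foreign: the diatonic I on degree 1 is A, whereas Am7 comes from A minor. It is labeled i7.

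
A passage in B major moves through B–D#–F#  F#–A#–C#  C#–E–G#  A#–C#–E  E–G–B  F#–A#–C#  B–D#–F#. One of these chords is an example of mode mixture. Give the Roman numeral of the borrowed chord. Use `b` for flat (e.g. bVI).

iv

In B major the diatonic chords are B, C#m, D#m, E, F#, G#m, A#dim. B–D#–F# = B, F#–A#–C# = F#, C#–E–G# = C#m and A#–C#–E = A#dim all belong to that set. But E–G–B is foreign: the diatonic IV on degree 4 is E, whereas Em comes from B minor. It is labeled iv.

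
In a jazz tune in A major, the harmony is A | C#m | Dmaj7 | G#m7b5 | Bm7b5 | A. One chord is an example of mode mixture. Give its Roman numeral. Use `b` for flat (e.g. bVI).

In A major the diatonic chords are A, Bm, C#m, D, E, F#m, G#dim. Of the given chords, A, C#m, Dmaj7 and G#m7b5 are diatonic. Bm7b5 (B–D–F–A) is not: scale degree 2 in A major carries Bm (ii). In A minor the chord on that degree is Bm7b5, so here it functions as iiø7, borrowed from the parallel minor.

iiø7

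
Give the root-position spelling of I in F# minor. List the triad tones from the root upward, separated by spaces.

F# A# C#

The root, F#, is scale degree 1 — the same note in F# minor and F# major; only the chord quality changes. Building the major chord from the parallel major on F#: F#–A#–C#.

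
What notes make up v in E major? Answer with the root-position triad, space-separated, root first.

B D F#

The root, B, is scale degree 5 — the same note in E major and E minor; only the chord quality changes. Building the minor chord from the parallel minor on B: B–D–F#.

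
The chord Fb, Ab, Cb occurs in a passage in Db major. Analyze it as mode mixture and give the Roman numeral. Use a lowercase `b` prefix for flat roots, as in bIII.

In Db major scale degree 3 is F; Fb is its lowered form, from Db minor. The diatonic chord on degree 3 would be Fm (iii), but Fb–Ab–Cb is the major chord from Db minor. As a borrowed chord it is labeled bIII.

bIII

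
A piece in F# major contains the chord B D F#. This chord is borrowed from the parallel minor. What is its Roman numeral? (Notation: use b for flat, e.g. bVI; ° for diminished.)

B is scale degree 4 in F# major. B–D–F# is a minor chord — the form found in F# minor, not the diatonic IV (B). Borrowed into F# major it is written iv.

iv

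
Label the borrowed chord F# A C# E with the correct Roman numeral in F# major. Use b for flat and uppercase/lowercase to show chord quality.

i7

F# is scale degree 1 in F# major. The diatonic chord on degree 1 would be F# (I), but F#–A–C#–E is the minor-seventh chord from F# minor. As a borrowed chord it is labeled i7.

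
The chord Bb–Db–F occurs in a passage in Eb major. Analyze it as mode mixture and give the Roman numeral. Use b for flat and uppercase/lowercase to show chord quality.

v

Bb is scale degree 5 in Eb major. Diatonically Eb major has Bb (V) on that degree; Bb–Db–F is instead the minor chord native to Eb minor, so it takes the label v.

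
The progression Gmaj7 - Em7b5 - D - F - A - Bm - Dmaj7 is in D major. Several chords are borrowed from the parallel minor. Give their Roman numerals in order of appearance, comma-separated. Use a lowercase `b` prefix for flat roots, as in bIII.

In D major the diatonic chords are D, Em, F#m, G, A, Bm, C#dim. Gmaj7, D, A, Bm and Dmaj7 all belong to that set. Em7b5 (E–G–Bb–D) is not: scale degree 2 in D major carries Em (ii). In D minor the chord on that degree is Em7b5, so here it functions as iiø7, borrowed from the parallel minor. F (F–A–C) is not: scale degree 3 in D major carries F#m (iii). In D minor the chord on that degree is F, so here it functions as bIII, borrowed from the parallel minor.

iiø7, bIII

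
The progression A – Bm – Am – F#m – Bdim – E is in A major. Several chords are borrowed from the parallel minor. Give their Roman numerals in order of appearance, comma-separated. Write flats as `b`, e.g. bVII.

i, ii°

The diatonic triads in A major are A, Bm, C#m, D, E, F#m, G#dim. A, Bm, F#m and E are all diatonic. Am (A–C–E) doesn't fit — on degree 1 A major would have A (I). Am is the degree-1 chord of A minor, so it is the borrowed i. But Bdim (B–D–F) is foreign: the diatonic ii on degree 2 is Bm, whereas Bdim comes from A minor. It is labeled ii°.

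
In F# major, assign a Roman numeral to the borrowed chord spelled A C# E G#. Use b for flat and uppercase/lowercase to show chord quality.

bIIImaj7

The root A is the lowered 3rd scale degree — diatonically F# major has A# there. A–C#–E–G# is a major-seventh chord — the form found in F# minor, not the diatonic iii (A#m). Borrowed into F# major it is written bIIImaj7.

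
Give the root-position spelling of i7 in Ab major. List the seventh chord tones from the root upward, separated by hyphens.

The root, Ab, is scale degree 1 — the same note in Ab major and Ab minor; only the chord quality changes. Stacking thirds in Ab minor on Ab gives Ab–Cb–Eb–Gb.

Ab-Cb-Eb-Gb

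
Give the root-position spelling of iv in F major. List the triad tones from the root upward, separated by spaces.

The root, Bb, is scale degree 4 — the same note in F major and F minor; only the chord quality changes. In F minor the chord on Bb is Bb–Db–F.

Bb Db F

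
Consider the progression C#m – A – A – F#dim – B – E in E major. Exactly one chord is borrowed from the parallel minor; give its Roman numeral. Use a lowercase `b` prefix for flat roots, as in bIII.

In E major the diatonic chords are E, F#m, G#m, A, B, C#m, D#dim. Of the given chords, C#m, A, B and E are diatonic. F#dim (F#–A–C) doesn't fit — on degree 2 E major would have F#m (ii). F#dim is the degree-2 chord of E minor, so it is the borrowed ii°.

ii°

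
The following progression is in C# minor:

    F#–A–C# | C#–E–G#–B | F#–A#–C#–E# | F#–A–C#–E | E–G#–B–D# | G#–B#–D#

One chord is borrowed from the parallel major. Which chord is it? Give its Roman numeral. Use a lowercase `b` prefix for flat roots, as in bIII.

In C# minor (with V from harmonic minor) the diatonic chords are C#m, D#dim, E, F#m, G#, A, B. Of the given chords, F#–A–C# = F#m, C#–E–G#–B = C#m7, F#–A–C#–E = F#m7, E–G#–B–D# = Emaj7 and G#–B#–D# = G# are diatonic. But F#–A#–C#–E# is foreign: the diatonic iv on degree 4 is F#m, whereas F#maj7 comes from C# major. It is labeled IVmaj7.

IVmaj7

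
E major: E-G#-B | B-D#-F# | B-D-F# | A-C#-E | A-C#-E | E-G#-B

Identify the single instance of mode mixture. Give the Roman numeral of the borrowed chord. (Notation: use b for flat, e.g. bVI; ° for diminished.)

E major has the diatonic set E, F#m, G#m, A, B, C#m, D#dim. E–G#–B = E, B–D#–F# = B and A–C#–E = A all belong to that set. B–D–F# doesn't fit — on degree 5 E major would have B (V). Bm is the degree-5 chord of E minor, so it is the borrowed v.

v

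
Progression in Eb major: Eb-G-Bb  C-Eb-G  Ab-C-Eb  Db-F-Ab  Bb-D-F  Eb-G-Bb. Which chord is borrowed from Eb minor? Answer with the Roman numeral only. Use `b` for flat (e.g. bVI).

The diatonic triads in Eb major are Eb, Fm, Gm, Ab, Bb, Cm, Ddim. Eb–G–Bb = Eb, C–Eb–G = Cm, Ab–C–Eb = Ab and Bb–D–F = Bb are all diatonic. Db–F–Ab doesn't fit — on degree 7 Eb major would have Ddim (vii°). Db is the degree-7 chord of Eb minor, so it is the borrowed bVII.

bVII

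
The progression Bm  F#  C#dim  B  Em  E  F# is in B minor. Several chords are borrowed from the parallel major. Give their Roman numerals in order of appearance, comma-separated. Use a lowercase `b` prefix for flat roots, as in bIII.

I, IV

In B minor (with V from harmonic minor) the diatonic chords are Bm, C#dim, D, Em, F#, G, A. Bm, F#, C#dim and Em are all diatonic. But B (B–D#–F#) is foreign: the diatonic i on degree 1 is Bm, whereas B comes from B major. It is labeled I. But E (E–G#–B) is foreign: the diatonic iv on degree 4 is Em, whereas E comes from B major. It is labeled IV.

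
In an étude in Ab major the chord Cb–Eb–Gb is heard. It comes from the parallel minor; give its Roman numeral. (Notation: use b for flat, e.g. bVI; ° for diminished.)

bIII

In Ab major scale degree 3 is C; Cb is its lowered form, from Ab minor. The diatonic chord on degree 3 would be Cm (iii), but Cb–Eb–Gb is the major chord from Ab minor. As a borrowed chord it is labeled bIII.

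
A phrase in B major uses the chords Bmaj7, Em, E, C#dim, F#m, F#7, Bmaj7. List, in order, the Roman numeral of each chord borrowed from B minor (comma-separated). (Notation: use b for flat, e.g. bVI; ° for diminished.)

iv, ii°, v

The diatonic triads in B major are B, C#m, D#m, E, F#, G#m, A#dim. Of the given chords, Bmaj7, E and F#7 are diatonic. Em (E–G–B) is not: scale degree 4 in B major carries E (IV). In B minor the chord on that degree is Em, so here it functions as iv, borrowed from the parallel minor. C#dim (C#–E–G) is not: scale degree 2 in B major carries C#m (ii). In B minor the chord on that degree is C#dim, so here it functions as ii°, borrowed from the parallel minor. F#m (F#–A–C#) is not: scale degree 5 in B major carries F# (V). In B minor the chord on that degree is F#m, so here it functions as v, borrowed from the parallel minor.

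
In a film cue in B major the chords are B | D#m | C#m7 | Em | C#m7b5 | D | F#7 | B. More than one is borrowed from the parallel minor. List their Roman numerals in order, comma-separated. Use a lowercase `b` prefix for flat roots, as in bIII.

iv, iiø7, bIII

In B major the diatonic chords are B, C#m, D#m, E, F#, G#m, A#dim. B, D#m, C#m7 and F#7 all belong to that set. Em (E–G–B) is not: scale degree 4 in B major carries E (IV). In B minor the chord on that degree is Em, so here it functions as iv, borrowed from the parallel minor. C#m7b5 (C#–E–G–B) doesn't fit — on degree 2 B major would have C#m (ii). C#m7b5 is the degree-2 chord of B minor, so it is the borrowed iiø7. D (D–F#–A) doesn't fit — on degree 3 B major would have D#m (iii). D is the degree-3 chord of B minor, so it is the borrowed bIII.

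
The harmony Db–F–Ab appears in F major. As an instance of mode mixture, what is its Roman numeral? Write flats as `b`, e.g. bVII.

In F major scale degree 6 is D; Db is its lowered form, from F minor. Db–F–Ab is a major chord — the form found in F minor, not the diatonic vi (Dm). Borrowed into F major it is written bVI.

bVI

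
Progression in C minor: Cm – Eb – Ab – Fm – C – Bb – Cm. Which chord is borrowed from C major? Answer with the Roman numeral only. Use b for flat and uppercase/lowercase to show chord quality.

The diatonic triads in C minor (with V from harmonic minor) are Cm, Ddim, Eb, Fm, G, Ab, Bb. Cm, Eb, Ab, Fm and Bb are all diatonic. But C (C–E–G) is foreign: the diatonic i on degree 1 is Cm, whereas C comes from C major. It is labeled I.

I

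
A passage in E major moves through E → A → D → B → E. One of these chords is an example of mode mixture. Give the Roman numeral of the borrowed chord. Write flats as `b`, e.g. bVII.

The diatonic triads in E major are E, F#m, G#m, A, B, C#m, D#dim. E, A and B all belong to that set. D (D–F#–A) is not: scale degree 7 in E major carries D#dim (vii°). In E minor the chord on that degree is D, so here it functions as bVII, borrowed from the parallel minor.

bVII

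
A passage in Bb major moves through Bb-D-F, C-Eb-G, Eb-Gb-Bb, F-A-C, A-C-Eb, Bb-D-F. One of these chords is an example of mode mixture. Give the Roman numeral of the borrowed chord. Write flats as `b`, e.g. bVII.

Bb major has the diatonic set Bb, Cm, Dm, Eb, F, Gm, Adim. Of the given chords, Bb–D–F = Bb, C–Eb–G = Cm, F–A–C = F and A–C–Eb = Adim are diatonic. Eb–Gb–Bb is not: scale degree 4 in Bb major carries Eb (IV). In Bb minor the chord on that degree is Ebm, so here it functions as iv, borrowed from the parallel minor.

iv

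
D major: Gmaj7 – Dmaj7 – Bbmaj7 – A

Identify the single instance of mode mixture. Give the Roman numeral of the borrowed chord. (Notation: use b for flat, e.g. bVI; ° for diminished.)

bVImaj7

In D major the diatonic chords are D, Em, F#m, G, A, Bm, C#dim. Gmaj7, Dmaj7 and A are all diatonic. Bbmaj7 (Bb–D–F–A) is not: scale degree 6 in D major carries Bm (vi). In D minor the chord on that degree is Bbmaj7, so here it functions as bVImaj7, borrowed from the parallel minor.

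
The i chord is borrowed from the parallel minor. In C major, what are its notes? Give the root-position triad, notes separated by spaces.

The root, C, is scale degree 1 — the same note in C major and C minor; only the chord quality changes. Stacking thirds in C minor on C gives C–Eb–G.

C Eb G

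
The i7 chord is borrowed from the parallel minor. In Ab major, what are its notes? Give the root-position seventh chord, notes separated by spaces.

i7 is built on scale degree 1, which is Ab in both Ab major and its parallel. Stacking thirds in Ab minor on Ab gives Ab–Cb–Eb–Gb.

Ab Cb Eb Gb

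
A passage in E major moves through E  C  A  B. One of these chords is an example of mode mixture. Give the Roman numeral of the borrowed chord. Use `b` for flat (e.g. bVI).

bVI

The diatonic triads in E major are E, F#m, G#m, A, B, C#m, D#dim. E, A and B all belong to that set. C (C–E–G) doesn't fit — on degree 6 E major would have C#m (vi). C is the degree-6 chord of E minor, so it is the borrowed bVI.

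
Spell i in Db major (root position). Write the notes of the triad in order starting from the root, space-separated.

Db Fb Ab

The root, Db, is scale degree 1 — the same note in Db major and Db minor; only the chord quality changes. Stacking thirds in Db minor on Db gives Db–Fb–Ab.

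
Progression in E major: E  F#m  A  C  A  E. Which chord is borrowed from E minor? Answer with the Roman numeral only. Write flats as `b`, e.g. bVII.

E major has the diatonic set E, F#m, G#m, A, B, C#m, D#dim. E, F#m and A all belong to that set. C (C–E–G) is not: scale degree 6 in E major carries C#m (vi). In E minor the chord on that degree is C, so here it functions as bVI, borrowed from the parallel minor.

bVI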